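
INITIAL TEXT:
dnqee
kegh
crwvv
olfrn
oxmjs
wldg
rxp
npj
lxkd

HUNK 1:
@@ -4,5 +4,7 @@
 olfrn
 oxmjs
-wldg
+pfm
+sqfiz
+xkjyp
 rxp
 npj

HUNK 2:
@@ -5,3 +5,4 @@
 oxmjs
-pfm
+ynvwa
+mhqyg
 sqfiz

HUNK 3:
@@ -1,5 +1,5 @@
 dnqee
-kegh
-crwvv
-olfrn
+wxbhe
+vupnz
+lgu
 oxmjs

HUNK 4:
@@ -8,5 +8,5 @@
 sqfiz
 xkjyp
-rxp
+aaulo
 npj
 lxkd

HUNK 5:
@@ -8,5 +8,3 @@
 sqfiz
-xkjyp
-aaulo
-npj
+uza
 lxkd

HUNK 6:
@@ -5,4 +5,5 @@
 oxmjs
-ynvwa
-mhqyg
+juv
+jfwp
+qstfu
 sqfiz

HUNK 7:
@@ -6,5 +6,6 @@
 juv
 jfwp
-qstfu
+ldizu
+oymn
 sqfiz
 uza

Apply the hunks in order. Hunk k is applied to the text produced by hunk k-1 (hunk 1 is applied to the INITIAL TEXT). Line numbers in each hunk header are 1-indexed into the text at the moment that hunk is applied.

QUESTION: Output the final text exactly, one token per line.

Answer: dnqee
wxbhe
vupnz
lgu
oxmjs
juv
jfwp
ldizu
oymn
sqfiz
uza
lxkd

Derivation:
Hunk 1: at line 4 remove [wldg] add [pfm,sqfiz,xkjyp] -> 11 lines: dnqee kegh crwvv olfrn oxmjs pfm sqfiz xkjyp rxp npj lxkd
Hunk 2: at line 5 remove [pfm] add [ynvwa,mhqyg] -> 12 lines: dnqee kegh crwvv olfrn oxmjs ynvwa mhqyg sqfiz xkjyp rxp npj lxkd
Hunk 3: at line 1 remove [kegh,crwvv,olfrn] add [wxbhe,vupnz,lgu] -> 12 lines: dnqee wxbhe vupnz lgu oxmjs ynvwa mhqyg sqfiz xkjyp rxp npj lxkd
Hunk 4: at line 8 remove [rxp] add [aaulo] -> 12 lines: dnqee wxbhe vupnz lgu oxmjs ynvwa mhqyg sqfiz xkjyp aaulo npj lxkd
Hunk 5: at line 8 remove [xkjyp,aaulo,npj] add [uza] -> 10 lines: dnqee wxbhe vupnz lgu oxmjs ynvwa mhqyg sqfiz uza lxkd
Hunk 6: at line 5 remove [ynvwa,mhqyg] add [juv,jfwp,qstfu] -> 11 lines: dnqee wxbhe vupnz lgu oxmjs juv jfwp qstfu sqfiz uza lxkd
Hunk 7: at line 6 remove [qstfu] add [ldizu,oymn] -> 12 lines: dnqee wxbhe vupnz lgu oxmjs juv jfwp ldizu oymn sqfiz uza lxkd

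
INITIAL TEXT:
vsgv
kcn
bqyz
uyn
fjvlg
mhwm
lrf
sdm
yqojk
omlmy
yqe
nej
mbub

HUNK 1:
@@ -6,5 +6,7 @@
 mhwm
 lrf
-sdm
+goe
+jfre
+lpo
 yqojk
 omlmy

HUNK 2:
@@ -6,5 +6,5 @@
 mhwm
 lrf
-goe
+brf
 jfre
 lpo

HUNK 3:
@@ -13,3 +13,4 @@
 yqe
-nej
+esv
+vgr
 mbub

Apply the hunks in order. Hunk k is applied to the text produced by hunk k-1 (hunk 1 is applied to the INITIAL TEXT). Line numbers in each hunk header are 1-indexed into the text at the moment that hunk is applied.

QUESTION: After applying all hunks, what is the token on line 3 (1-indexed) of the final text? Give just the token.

Hunk 1: at line 6 remove [sdm] add [goe,jfre,lpo] -> 15 lines: vsgv kcn bqyz uyn fjvlg mhwm lrf goe jfre lpo yqojk omlmy yqe nej mbub
Hunk 2: at line 6 remove [goe] add [brf] -> 15 lines: vsgv kcn bqyz uyn fjvlg mhwm lrf brf jfre lpo yqojk omlmy yqe nej mbub
Hunk 3: at line 13 remove [nej] add [esv,vgr] -> 16 lines: vsgv kcn bqyz uyn fjvlg mhwm lrf brf jfre lpo yqojk omlmy yqe esv vgr mbub
Final line 3: bqyz

Answer: bqyz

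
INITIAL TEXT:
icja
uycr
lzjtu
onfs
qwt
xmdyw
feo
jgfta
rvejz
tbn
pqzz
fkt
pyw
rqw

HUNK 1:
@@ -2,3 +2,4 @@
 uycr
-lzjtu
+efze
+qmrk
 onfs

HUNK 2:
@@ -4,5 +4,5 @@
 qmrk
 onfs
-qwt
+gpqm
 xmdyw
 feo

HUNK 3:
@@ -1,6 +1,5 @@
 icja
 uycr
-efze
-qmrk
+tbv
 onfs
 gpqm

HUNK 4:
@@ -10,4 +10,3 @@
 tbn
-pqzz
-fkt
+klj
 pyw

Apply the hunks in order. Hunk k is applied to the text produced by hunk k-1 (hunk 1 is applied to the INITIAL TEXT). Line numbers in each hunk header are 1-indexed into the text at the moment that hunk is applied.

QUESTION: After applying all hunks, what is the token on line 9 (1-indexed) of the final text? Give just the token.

Answer: rvejz

Derivation:
Hunk 1: at line 2 remove [lzjtu] add [efze,qmrk] -> 15 lines: icja uycr efze qmrk onfs qwt xmdyw feo jgfta rvejz tbn pqzz fkt pyw rqw
Hunk 2: at line 4 remove [qwt] add [gpqm] -> 15 lines: icja uycr efze qmrk onfs gpqm xmdyw feo jgfta rvejz tbn pqzz fkt pyw rqw
Hunk 3: at line 1 remove [efze,qmrk] add [tbv] -> 14 lines: icja uycr tbv onfs gpqm xmdyw feo jgfta rvejz tbn pqzz fkt pyw rqw
Hunk 4: at line 10 remove [pqzz,fkt] add [klj] -> 13 lines: icja uycr tbv onfs gpqm xmdyw feo jgfta rvejz tbn klj pyw rqw
Final line 9: rvejz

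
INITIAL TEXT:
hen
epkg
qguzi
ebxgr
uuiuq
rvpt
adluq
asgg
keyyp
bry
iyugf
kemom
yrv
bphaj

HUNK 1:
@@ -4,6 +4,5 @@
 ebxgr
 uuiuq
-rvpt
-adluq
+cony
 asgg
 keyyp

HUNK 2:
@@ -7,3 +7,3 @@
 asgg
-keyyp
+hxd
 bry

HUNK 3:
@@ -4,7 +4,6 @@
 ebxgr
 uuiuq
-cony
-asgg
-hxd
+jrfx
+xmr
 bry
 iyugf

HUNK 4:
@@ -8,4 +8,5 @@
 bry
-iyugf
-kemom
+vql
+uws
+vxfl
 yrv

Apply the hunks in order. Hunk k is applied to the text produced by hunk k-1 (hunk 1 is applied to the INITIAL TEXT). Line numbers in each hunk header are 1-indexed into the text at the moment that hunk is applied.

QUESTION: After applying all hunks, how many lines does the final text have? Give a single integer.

Hunk 1: at line 4 remove [rvpt,adluq] add [cony] -> 13 lines: hen epkg qguzi ebxgr uuiuq cony asgg keyyp bry iyugf kemom yrv bphaj
Hunk 2: at line 7 remove [keyyp] add [hxd] -> 13 lines: hen epkg qguzi ebxgr uuiuq cony asgg hxd bry iyugf kemom yrv bphaj
Hunk 3: at line 4 remove [cony,asgg,hxd] add [jrfx,xmr] -> 12 lines: hen epkg qguzi ebxgr uuiuq jrfx xmr bry iyugf kemom yrv bphaj
Hunk 4: at line 8 remove [iyugf,kemom] add [vql,uws,vxfl] -> 13 lines: hen epkg qguzi ebxgr uuiuq jrfx xmr bry vql uws vxfl yrv bphaj
Final line count: 13

Answer: 13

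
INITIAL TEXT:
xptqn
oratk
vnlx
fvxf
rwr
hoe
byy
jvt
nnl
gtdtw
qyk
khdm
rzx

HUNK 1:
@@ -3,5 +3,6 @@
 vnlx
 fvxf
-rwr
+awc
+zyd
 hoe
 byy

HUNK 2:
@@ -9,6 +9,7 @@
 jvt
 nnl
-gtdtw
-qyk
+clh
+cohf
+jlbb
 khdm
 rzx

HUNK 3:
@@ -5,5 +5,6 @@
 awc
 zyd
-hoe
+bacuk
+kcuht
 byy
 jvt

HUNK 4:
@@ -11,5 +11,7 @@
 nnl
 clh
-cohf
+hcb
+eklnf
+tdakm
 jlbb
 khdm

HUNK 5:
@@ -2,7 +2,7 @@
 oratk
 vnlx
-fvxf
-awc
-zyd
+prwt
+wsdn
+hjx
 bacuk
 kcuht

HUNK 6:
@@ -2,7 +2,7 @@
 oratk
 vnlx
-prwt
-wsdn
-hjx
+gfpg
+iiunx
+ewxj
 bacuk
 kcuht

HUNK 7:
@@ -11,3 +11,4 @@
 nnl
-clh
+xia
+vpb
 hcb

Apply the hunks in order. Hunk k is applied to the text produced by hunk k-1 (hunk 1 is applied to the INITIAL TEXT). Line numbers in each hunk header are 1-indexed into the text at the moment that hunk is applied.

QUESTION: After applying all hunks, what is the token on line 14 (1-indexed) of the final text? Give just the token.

Answer: hcb

Derivation:
Hunk 1: at line 3 remove [rwr] add [awc,zyd] -> 14 lines: xptqn oratk vnlx fvxf awc zyd hoe byy jvt nnl gtdtw qyk khdm rzx
Hunk 2: at line 9 remove [gtdtw,qyk] add [clh,cohf,jlbb] -> 15 lines: xptqn oratk vnlx fvxf awc zyd hoe byy jvt nnl clh cohf jlbb khdm rzx
Hunk 3: at line 5 remove [hoe] add [bacuk,kcuht] -> 16 lines: xptqn oratk vnlx fvxf awc zyd bacuk kcuht byy jvt nnl clh cohf jlbb khdm rzx
Hunk 4: at line 11 remove [cohf] add [hcb,eklnf,tdakm] -> 18 lines: xptqn oratk vnlx fvxf awc zyd bacuk kcuht byy jvt nnl clh hcb eklnf tdakm jlbb khdm rzx
Hunk 5: at line 2 remove [fvxf,awc,zyd] add [prwt,wsdn,hjx] -> 18 lines: xptqn oratk vnlx prwt wsdn hjx bacuk kcuht byy jvt nnl clh hcb eklnf tdakm jlbb khdm rzx
Hunk 6: at line 2 remove [prwt,wsdn,hjx] add [gfpg,iiunx,ewxj] -> 18 lines: xptqn oratk vnlx gfpg iiunx ewxj bacuk kcuht byy jvt nnl clh hcb eklnf tdakm jlbb khdm rzx
Hunk 7: at line 11 remove [clh] add [xia,vpb] -> 19 lines: xptqn oratk vnlx gfpg iiunx ewxj bacuk kcuht byy jvt nnl xia vpb hcb eklnf tdakm jlbb khdm rzx
Final line 14: hcb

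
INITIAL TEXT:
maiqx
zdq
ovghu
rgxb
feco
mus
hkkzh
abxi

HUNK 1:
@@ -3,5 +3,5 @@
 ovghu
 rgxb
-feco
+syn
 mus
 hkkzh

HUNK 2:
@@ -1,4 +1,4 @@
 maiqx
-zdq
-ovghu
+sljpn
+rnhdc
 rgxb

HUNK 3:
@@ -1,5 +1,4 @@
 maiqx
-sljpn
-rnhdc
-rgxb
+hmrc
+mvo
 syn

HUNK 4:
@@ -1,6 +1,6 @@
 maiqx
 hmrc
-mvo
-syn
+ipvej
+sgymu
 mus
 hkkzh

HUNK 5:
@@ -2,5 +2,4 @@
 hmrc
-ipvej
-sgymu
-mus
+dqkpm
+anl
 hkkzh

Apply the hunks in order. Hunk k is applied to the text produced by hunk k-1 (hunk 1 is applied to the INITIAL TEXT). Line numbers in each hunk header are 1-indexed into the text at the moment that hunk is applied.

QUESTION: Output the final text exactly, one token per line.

Answer: maiqx
hmrc
dqkpm
anl
hkkzh
abxi

Derivation:
Hunk 1: at line 3 remove [feco] add [syn] -> 8 lines: maiqx zdq ovghu rgxb syn mus hkkzh abxi
Hunk 2: at line 1 remove [zdq,ovghu] add [sljpn,rnhdc] -> 8 lines: maiqx sljpn rnhdc rgxb syn mus hkkzh abxi
Hunk 3: at line 1 remove [sljpn,rnhdc,rgxb] add [hmrc,mvo] -> 7 lines: maiqx hmrc mvo syn mus hkkzh abxi
Hunk 4: at line 1 remove [mvo,syn] add [ipvej,sgymu] -> 7 lines: maiqx hmrc ipvej sgymu mus hkkzh abxi
Hunk 5: at line 2 remove [ipvej,sgymu,mus] add [dqkpm,anl] -> 6 lines: maiqx hmrc dqkpm anl hkkzh abxi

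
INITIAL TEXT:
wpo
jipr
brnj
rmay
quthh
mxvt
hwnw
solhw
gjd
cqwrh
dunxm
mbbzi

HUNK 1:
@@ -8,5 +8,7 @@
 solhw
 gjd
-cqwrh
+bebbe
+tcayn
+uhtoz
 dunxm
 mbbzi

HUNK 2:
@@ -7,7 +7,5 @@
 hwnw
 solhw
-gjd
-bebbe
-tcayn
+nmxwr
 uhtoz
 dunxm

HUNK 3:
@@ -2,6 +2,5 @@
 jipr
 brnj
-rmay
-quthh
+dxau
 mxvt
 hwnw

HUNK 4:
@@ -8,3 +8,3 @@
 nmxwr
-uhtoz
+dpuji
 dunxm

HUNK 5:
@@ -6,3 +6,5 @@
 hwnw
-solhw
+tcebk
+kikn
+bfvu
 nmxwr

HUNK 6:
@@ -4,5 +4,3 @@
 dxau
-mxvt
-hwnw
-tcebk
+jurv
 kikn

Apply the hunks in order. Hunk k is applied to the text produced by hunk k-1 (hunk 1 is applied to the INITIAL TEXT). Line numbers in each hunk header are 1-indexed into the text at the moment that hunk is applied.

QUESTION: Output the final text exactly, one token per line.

Hunk 1: at line 8 remove [cqwrh] add [bebbe,tcayn,uhtoz] -> 14 lines: wpo jipr brnj rmay quthh mxvt hwnw solhw gjd bebbe tcayn uhtoz dunxm mbbzi
Hunk 2: at line 7 remove [gjd,bebbe,tcayn] add [nmxwr] -> 12 lines: wpo jipr brnj rmay quthh mxvt hwnw solhw nmxwr uhtoz dunxm mbbzi
Hunk 3: at line 2 remove [rmay,quthh] add [dxau] -> 11 lines: wpo jipr brnj dxau mxvt hwnw solhw nmxwr uhtoz dunxm mbbzi
Hunk 4: at line 8 remove [uhtoz] add [dpuji] -> 11 lines: wpo jipr brnj dxau mxvt hwnw solhw nmxwr dpuji dunxm mbbzi
Hunk 5: at line 6 remove [solhw] add [tcebk,kikn,bfvu] -> 13 lines: wpo jipr brnj dxau mxvt hwnw tcebk kikn bfvu nmxwr dpuji dunxm mbbzi
Hunk 6: at line 4 remove [mxvt,hwnw,tcebk] add [jurv] -> 11 lines: wpo jipr brnj dxau jurv kikn bfvu nmxwr dpuji dunxm mbbzi

Answer: wpo
jipr
brnj
dxau
jurv
kikn
bfvu
nmxwr
dpuji
dunxm
mbbzi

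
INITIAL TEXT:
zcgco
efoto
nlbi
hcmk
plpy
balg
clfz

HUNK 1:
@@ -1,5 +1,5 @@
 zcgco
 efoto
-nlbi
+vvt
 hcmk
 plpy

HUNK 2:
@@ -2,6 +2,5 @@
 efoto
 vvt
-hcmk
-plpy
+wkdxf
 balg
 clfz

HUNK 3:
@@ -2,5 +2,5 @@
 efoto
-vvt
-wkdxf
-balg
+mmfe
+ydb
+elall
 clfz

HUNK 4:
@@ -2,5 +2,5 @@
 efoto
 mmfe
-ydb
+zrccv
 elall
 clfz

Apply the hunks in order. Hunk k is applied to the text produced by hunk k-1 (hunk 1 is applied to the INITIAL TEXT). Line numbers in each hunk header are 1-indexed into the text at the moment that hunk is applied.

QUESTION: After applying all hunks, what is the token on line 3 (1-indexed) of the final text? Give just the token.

Hunk 1: at line 1 remove [nlbi] add [vvt] -> 7 lines: zcgco efoto vvt hcmk plpy balg clfz
Hunk 2: at line 2 remove [hcmk,plpy] add [wkdxf] -> 6 lines: zcgco efoto vvt wkdxf balg clfz
Hunk 3: at line 2 remove [vvt,wkdxf,balg] add [mmfe,ydb,elall] -> 6 lines: zcgco efoto mmfe ydb elall clfz
Hunk 4: at line 2 remove [ydb] add [zrccv] -> 6 lines: zcgco efoto mmfe zrccv elall clfz
Final line 3: mmfe

Answer: mmfe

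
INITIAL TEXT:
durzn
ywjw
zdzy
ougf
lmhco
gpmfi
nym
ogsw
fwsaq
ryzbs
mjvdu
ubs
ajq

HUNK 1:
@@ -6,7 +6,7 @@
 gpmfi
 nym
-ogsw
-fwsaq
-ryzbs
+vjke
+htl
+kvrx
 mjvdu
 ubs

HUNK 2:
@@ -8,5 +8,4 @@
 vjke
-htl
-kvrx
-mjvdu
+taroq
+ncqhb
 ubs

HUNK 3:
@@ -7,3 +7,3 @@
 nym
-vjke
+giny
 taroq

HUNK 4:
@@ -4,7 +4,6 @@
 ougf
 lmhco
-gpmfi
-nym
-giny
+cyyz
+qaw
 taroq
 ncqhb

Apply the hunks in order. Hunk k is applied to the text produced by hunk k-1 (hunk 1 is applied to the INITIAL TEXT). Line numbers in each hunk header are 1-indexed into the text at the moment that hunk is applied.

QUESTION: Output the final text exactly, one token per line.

Hunk 1: at line 6 remove [ogsw,fwsaq,ryzbs] add [vjke,htl,kvrx] -> 13 lines: durzn ywjw zdzy ougf lmhco gpmfi nym vjke htl kvrx mjvdu ubs ajq
Hunk 2: at line 8 remove [htl,kvrx,mjvdu] add [taroq,ncqhb] -> 12 lines: durzn ywjw zdzy ougf lmhco gpmfi nym vjke taroq ncqhb ubs ajq
Hunk 3: at line 7 remove [vjke] add [giny] -> 12 lines: durzn ywjw zdzy ougf lmhco gpmfi nym giny taroq ncqhb ubs ajq
Hunk 4: at line 4 remove [gpmfi,nym,giny] add [cyyz,qaw] -> 11 lines: durzn ywjw zdzy ougf lmhco cyyz qaw taroq ncqhb ubs ajq

Answer: durzn
ywjw
zdzy
ougf
lmhco
cyyz
qaw
taroq
ncqhb
ubs
ajq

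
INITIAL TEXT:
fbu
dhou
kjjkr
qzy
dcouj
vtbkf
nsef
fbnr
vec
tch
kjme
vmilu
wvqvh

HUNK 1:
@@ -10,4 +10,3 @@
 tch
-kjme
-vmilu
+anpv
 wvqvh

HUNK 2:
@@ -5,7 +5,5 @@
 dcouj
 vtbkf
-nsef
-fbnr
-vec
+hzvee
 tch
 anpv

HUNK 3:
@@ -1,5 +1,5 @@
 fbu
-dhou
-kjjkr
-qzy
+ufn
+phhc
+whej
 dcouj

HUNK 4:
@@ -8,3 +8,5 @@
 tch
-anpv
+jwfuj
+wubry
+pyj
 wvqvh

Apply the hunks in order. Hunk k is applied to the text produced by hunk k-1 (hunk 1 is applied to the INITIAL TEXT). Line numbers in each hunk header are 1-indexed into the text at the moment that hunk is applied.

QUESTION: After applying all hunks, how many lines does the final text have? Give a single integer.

Hunk 1: at line 10 remove [kjme,vmilu] add [anpv] -> 12 lines: fbu dhou kjjkr qzy dcouj vtbkf nsef fbnr vec tch anpv wvqvh
Hunk 2: at line 5 remove [nsef,fbnr,vec] add [hzvee] -> 10 lines: fbu dhou kjjkr qzy dcouj vtbkf hzvee tch anpv wvqvh
Hunk 3: at line 1 remove [dhou,kjjkr,qzy] add [ufn,phhc,whej] -> 10 lines: fbu ufn phhc whej dcouj vtbkf hzvee tch anpv wvqvh
Hunk 4: at line 8 remove [anpv] add [jwfuj,wubry,pyj] -> 12 lines: fbu ufn phhc whej dcouj vtbkf hzvee tch jwfuj wubry pyj wvqvh
Final line count: 12

Answer: 12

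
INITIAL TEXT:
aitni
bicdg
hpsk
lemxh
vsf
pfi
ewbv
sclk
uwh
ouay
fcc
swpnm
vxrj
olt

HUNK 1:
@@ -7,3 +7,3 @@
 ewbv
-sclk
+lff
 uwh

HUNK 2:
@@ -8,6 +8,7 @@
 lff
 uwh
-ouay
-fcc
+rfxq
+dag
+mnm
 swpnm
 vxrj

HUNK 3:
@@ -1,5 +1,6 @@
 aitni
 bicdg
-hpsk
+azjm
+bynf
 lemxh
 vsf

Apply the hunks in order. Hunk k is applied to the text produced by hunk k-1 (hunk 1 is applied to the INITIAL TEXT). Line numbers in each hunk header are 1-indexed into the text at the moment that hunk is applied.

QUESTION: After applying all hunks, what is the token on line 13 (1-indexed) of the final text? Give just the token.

Hunk 1: at line 7 remove [sclk] add [lff] -> 14 lines: aitni bicdg hpsk lemxh vsf pfi ewbv lff uwh ouay fcc swpnm vxrj olt
Hunk 2: at line 8 remove [ouay,fcc] add [rfxq,dag,mnm] -> 15 lines: aitni bicdg hpsk lemxh vsf pfi ewbv lff uwh rfxq dag mnm swpnm vxrj olt
Hunk 3: at line 1 remove [hpsk] add [azjm,bynf] -> 16 lines: aitni bicdg azjm bynf lemxh vsf pfi ewbv lff uwh rfxq dag mnm swpnm vxrj olt
Final line 13: mnm

Answer: mnm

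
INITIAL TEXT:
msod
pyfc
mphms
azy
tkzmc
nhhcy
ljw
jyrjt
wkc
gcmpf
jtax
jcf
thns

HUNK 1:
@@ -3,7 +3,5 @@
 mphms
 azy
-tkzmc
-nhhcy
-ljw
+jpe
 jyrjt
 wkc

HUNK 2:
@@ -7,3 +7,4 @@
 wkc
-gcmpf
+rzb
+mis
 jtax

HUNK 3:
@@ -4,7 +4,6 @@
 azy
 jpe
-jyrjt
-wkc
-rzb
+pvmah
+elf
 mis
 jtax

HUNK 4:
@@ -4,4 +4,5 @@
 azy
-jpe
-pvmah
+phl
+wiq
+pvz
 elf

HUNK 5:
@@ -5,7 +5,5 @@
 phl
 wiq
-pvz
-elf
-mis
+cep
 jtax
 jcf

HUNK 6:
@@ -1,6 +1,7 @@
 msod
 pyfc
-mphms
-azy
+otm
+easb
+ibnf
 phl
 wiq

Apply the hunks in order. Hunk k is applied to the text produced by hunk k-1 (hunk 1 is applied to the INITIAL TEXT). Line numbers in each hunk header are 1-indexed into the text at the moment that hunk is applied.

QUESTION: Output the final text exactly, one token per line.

Answer: msod
pyfc
otm
easb
ibnf
phl
wiq
cep
jtax
jcf
thns

Derivation:
Hunk 1: at line 3 remove [tkzmc,nhhcy,ljw] add [jpe] -> 11 lines: msod pyfc mphms azy jpe jyrjt wkc gcmpf jtax jcf thns
Hunk 2: at line 7 remove [gcmpf] add [rzb,mis] -> 12 lines: msod pyfc mphms azy jpe jyrjt wkc rzb mis jtax jcf thns
Hunk 3: at line 4 remove [jyrjt,wkc,rzb] add [pvmah,elf] -> 11 lines: msod pyfc mphms azy jpe pvmah elf mis jtax jcf thns
Hunk 4: at line 4 remove [jpe,pvmah] add [phl,wiq,pvz] -> 12 lines: msod pyfc mphms azy phl wiq pvz elf mis jtax jcf thns
Hunk 5: at line 5 remove [pvz,elf,mis] add [cep] -> 10 lines: msod pyfc mphms azy phl wiq cep jtax jcf thns
Hunk 6: at line 1 remove [mphms,azy] add [otm,easb,ibnf] -> 11 lines: msod pyfc otm easb ibnf phl wiq cep jtax jcf thns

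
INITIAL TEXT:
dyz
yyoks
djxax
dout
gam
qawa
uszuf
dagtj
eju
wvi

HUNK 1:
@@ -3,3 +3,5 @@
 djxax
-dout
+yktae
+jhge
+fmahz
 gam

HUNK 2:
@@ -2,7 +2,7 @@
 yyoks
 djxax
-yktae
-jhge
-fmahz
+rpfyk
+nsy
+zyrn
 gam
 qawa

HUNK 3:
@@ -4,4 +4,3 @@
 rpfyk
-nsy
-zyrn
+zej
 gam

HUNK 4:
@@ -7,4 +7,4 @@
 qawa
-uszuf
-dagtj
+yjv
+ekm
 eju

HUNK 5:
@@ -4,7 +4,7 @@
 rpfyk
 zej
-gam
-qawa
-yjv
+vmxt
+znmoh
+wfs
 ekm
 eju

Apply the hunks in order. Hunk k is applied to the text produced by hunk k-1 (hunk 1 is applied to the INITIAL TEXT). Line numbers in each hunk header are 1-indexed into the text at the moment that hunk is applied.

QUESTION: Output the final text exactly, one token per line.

Hunk 1: at line 3 remove [dout] add [yktae,jhge,fmahz] -> 12 lines: dyz yyoks djxax yktae jhge fmahz gam qawa uszuf dagtj eju wvi
Hunk 2: at line 2 remove [yktae,jhge,fmahz] add [rpfyk,nsy,zyrn] -> 12 lines: dyz yyoks djxax rpfyk nsy zyrn gam qawa uszuf dagtj eju wvi
Hunk 3: at line 4 remove [nsy,zyrn] add [zej] -> 11 lines: dyz yyoks djxax rpfyk zej gam qawa uszuf dagtj eju wvi
Hunk 4: at line 7 remove [uszuf,dagtj] add [yjv,ekm] -> 11 lines: dyz yyoks djxax rpfyk zej gam qawa yjv ekm eju wvi
Hunk 5: at line 4 remove [gam,qawa,yjv] add [vmxt,znmoh,wfs] -> 11 lines: dyz yyoks djxax rpfyk zej vmxt znmoh wfs ekm eju wvi

Answer: dyz
yyoks
djxax
rpfyk
zej
vmxt
znmoh
wfs
ekm
eju
wvi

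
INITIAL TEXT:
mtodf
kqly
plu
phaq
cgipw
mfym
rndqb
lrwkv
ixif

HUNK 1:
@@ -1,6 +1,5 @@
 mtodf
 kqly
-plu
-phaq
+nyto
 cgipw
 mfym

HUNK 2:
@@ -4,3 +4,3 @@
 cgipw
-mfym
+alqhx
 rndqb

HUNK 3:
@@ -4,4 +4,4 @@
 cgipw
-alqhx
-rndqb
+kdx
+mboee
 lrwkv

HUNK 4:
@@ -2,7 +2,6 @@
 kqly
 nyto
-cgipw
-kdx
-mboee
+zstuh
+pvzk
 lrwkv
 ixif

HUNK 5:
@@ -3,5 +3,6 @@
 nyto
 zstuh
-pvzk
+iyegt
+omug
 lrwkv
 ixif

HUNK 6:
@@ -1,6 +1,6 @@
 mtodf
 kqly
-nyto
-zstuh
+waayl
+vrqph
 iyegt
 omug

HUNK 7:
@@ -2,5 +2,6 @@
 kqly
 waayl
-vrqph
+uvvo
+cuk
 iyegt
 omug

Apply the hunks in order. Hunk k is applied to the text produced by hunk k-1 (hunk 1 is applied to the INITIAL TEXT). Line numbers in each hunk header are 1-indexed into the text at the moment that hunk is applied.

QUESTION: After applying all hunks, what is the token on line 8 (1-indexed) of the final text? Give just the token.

Answer: lrwkv

Derivation:
Hunk 1: at line 1 remove [plu,phaq] add [nyto] -> 8 lines: mtodf kqly nyto cgipw mfym rndqb lrwkv ixif
Hunk 2: at line 4 remove [mfym] add [alqhx] -> 8 lines: mtodf kqly nyto cgipw alqhx rndqb lrwkv ixif
Hunk 3: at line 4 remove [alqhx,rndqb] add [kdx,mboee] -> 8 lines: mtodf kqly nyto cgipw kdx mboee lrwkv ixif
Hunk 4: at line 2 remove [cgipw,kdx,mboee] add [zstuh,pvzk] -> 7 lines: mtodf kqly nyto zstuh pvzk lrwkv ixif
Hunk 5: at line 3 remove [pvzk] add [iyegt,omug] -> 8 lines: mtodf kqly nyto zstuh iyegt omug lrwkv ixif
Hunk 6: at line 1 remove [nyto,zstuh] add [waayl,vrqph] -> 8 lines: mtodf kqly waayl vrqph iyegt omug lrwkv ixif
Hunk 7: at line 2 remove [vrqph] add [uvvo,cuk] -> 9 lines: mtodf kqly waayl uvvo cuk iyegt omug lrwkv ixif
Final line 8: lrwkv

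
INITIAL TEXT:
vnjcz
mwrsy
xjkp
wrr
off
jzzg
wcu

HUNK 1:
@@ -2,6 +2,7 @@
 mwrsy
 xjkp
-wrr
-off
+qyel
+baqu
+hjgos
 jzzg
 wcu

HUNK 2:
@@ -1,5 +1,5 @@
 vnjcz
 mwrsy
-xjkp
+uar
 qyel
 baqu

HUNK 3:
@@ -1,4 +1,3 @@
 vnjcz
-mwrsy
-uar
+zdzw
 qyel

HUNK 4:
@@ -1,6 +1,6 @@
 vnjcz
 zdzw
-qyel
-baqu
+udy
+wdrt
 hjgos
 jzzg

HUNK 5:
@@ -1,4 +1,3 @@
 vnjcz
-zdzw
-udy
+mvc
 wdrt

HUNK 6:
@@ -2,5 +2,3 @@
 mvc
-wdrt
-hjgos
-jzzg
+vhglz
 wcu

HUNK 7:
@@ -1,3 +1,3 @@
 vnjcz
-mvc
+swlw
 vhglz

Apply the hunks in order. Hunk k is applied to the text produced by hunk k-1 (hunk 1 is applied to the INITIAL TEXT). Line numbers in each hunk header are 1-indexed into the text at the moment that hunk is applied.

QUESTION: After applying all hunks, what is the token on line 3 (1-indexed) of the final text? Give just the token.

Hunk 1: at line 2 remove [wrr,off] add [qyel,baqu,hjgos] -> 8 lines: vnjcz mwrsy xjkp qyel baqu hjgos jzzg wcu
Hunk 2: at line 1 remove [xjkp] add [uar] -> 8 lines: vnjcz mwrsy uar qyel baqu hjgos jzzg wcu
Hunk 3: at line 1 remove [mwrsy,uar] add [zdzw] -> 7 lines: vnjcz zdzw qyel baqu hjgos jzzg wcu
Hunk 4: at line 1 remove [qyel,baqu] add [udy,wdrt] -> 7 lines: vnjcz zdzw udy wdrt hjgos jzzg wcu
Hunk 5: at line 1 remove [zdzw,udy] add [mvc] -> 6 lines: vnjcz mvc wdrt hjgos jzzg wcu
Hunk 6: at line 2 remove [wdrt,hjgos,jzzg] add [vhglz] -> 4 lines: vnjcz mvc vhglz wcu
Hunk 7: at line 1 remove [mvc] add [swlw] -> 4 lines: vnjcz swlw vhglz wcu
Final line 3: vhglz

Answer: vhglz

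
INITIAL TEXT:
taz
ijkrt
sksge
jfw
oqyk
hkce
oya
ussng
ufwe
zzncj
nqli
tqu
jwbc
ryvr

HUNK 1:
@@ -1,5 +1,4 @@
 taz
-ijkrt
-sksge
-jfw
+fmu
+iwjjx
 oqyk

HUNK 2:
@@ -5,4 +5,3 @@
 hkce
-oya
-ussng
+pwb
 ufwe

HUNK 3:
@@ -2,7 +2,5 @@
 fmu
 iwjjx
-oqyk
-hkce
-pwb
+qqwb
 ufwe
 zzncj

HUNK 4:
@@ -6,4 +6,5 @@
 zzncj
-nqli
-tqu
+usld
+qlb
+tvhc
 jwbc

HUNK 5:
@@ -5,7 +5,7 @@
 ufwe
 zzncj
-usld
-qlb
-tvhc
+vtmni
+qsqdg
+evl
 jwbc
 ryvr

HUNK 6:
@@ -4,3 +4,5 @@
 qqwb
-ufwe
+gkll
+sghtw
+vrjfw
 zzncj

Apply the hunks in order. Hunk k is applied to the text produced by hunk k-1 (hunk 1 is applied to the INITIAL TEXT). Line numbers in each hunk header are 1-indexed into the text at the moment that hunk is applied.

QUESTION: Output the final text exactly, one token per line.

Hunk 1: at line 1 remove [ijkrt,sksge,jfw] add [fmu,iwjjx] -> 13 lines: taz fmu iwjjx oqyk hkce oya ussng ufwe zzncj nqli tqu jwbc ryvr
Hunk 2: at line 5 remove [oya,ussng] add [pwb] -> 12 lines: taz fmu iwjjx oqyk hkce pwb ufwe zzncj nqli tqu jwbc ryvr
Hunk 3: at line 2 remove [oqyk,hkce,pwb] add [qqwb] -> 10 lines: taz fmu iwjjx qqwb ufwe zzncj nqli tqu jwbc ryvr
Hunk 4: at line 6 remove [nqli,tqu] add [usld,qlb,tvhc] -> 11 lines: taz fmu iwjjx qqwb ufwe zzncj usld qlb tvhc jwbc ryvr
Hunk 5: at line 5 remove [usld,qlb,tvhc] add [vtmni,qsqdg,evl] -> 11 lines: taz fmu iwjjx qqwb ufwe zzncj vtmni qsqdg evl jwbc ryvr
Hunk 6: at line 4 remove [ufwe] add [gkll,sghtw,vrjfw] -> 13 lines: taz fmu iwjjx qqwb gkll sghtw vrjfw zzncj vtmni qsqdg evl jwbc ryvr

Answer: taz
fmu
iwjjx
qqwb
gkll
sghtw
vrjfw
zzncj
vtmni
qsqdg
evl
jwbc
ryvr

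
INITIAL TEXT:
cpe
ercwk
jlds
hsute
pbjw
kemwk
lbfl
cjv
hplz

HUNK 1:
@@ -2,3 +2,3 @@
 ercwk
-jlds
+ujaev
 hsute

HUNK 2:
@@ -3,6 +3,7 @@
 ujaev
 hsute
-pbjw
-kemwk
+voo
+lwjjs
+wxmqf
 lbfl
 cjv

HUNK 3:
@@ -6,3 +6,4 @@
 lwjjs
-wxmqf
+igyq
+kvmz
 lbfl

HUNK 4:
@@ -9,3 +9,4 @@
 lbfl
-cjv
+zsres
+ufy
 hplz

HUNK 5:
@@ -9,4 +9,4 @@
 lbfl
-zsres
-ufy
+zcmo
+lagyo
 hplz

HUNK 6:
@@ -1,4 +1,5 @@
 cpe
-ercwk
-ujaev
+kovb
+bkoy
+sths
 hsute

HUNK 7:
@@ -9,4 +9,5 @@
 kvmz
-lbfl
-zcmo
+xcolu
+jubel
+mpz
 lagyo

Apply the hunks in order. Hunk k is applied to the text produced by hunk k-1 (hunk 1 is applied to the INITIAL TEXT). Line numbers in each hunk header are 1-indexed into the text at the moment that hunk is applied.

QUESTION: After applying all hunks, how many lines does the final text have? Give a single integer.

Answer: 14

Derivation:
Hunk 1: at line 2 remove [jlds] add [ujaev] -> 9 lines: cpe ercwk ujaev hsute pbjw kemwk lbfl cjv hplz
Hunk 2: at line 3 remove [pbjw,kemwk] add [voo,lwjjs,wxmqf] -> 10 lines: cpe ercwk ujaev hsute voo lwjjs wxmqf lbfl cjv hplz
Hunk 3: at line 6 remove [wxmqf] add [igyq,kvmz] -> 11 lines: cpe ercwk ujaev hsute voo lwjjs igyq kvmz lbfl cjv hplz
Hunk 4: at line 9 remove [cjv] add [zsres,ufy] -> 12 lines: cpe ercwk ujaev hsute voo lwjjs igyq kvmz lbfl zsres ufy hplz
Hunk 5: at line 9 remove [zsres,ufy] add [zcmo,lagyo] -> 12 lines: cpe ercwk ujaev hsute voo lwjjs igyq kvmz lbfl zcmo lagyo hplz
Hunk 6: at line 1 remove [ercwk,ujaev] add [kovb,bkoy,sths] -> 13 lines: cpe kovb bkoy sths hsute voo lwjjs igyq kvmz lbfl zcmo lagyo hplz
Hunk 7: at line 9 remove [lbfl,zcmo] add [xcolu,jubel,mpz] -> 14 lines: cpe kovb bkoy sths hsute voo lwjjs igyq kvmz xcolu jubel mpz lagyo hplz
Final line count: 14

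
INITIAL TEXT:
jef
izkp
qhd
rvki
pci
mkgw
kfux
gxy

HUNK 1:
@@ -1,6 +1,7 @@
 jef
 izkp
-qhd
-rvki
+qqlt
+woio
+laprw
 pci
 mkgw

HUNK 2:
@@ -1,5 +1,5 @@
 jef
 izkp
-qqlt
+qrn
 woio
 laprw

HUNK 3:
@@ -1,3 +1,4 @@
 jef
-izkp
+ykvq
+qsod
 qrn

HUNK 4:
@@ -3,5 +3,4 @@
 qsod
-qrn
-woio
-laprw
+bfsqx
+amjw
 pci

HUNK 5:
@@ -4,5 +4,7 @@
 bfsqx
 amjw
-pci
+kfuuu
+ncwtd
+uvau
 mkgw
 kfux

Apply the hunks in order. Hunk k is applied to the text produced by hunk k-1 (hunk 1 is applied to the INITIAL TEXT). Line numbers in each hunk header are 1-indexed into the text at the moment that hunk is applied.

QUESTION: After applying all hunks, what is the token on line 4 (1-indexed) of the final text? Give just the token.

Hunk 1: at line 1 remove [qhd,rvki] add [qqlt,woio,laprw] -> 9 lines: jef izkp qqlt woio laprw pci mkgw kfux gxy
Hunk 2: at line 1 remove [qqlt] add [qrn] -> 9 lines: jef izkp qrn woio laprw pci mkgw kfux gxy
Hunk 3: at line 1 remove [izkp] add [ykvq,qsod] -> 10 lines: jef ykvq qsod qrn woio laprw pci mkgw kfux gxy
Hunk 4: at line 3 remove [qrn,woio,laprw] add [bfsqx,amjw] -> 9 lines: jef ykvq qsod bfsqx amjw pci mkgw kfux gxy
Hunk 5: at line 4 remove [pci] add [kfuuu,ncwtd,uvau] -> 11 lines: jef ykvq qsod bfsqx amjw kfuuu ncwtd uvau mkgw kfux gxy
Final line 4: bfsqx

Answer: bfsqx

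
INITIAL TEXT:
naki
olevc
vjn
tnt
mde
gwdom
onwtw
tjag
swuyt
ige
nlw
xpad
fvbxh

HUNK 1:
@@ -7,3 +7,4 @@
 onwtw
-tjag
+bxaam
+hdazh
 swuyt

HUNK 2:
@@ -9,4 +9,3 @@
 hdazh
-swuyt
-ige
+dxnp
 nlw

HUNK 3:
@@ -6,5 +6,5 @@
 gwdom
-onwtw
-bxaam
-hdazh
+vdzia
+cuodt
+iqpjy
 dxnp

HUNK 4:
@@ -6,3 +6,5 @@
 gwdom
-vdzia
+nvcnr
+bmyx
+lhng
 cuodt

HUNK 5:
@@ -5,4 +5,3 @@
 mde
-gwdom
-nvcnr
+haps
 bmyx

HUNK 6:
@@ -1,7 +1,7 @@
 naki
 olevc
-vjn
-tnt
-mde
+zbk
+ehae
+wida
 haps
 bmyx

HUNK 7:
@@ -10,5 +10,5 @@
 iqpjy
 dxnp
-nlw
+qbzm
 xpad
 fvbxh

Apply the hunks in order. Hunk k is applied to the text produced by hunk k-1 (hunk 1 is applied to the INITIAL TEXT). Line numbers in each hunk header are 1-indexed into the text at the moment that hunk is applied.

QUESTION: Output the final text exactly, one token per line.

Answer: naki
olevc
zbk
ehae
wida
haps
bmyx
lhng
cuodt
iqpjy
dxnp
qbzm
xpad
fvbxh

Derivation:
Hunk 1: at line 7 remove [tjag] add [bxaam,hdazh] -> 14 lines: naki olevc vjn tnt mde gwdom onwtw bxaam hdazh swuyt ige nlw xpad fvbxh
Hunk 2: at line 9 remove [swuyt,ige] add [dxnp] -> 13 lines: naki olevc vjn tnt mde gwdom onwtw bxaam hdazh dxnp nlw xpad fvbxh
Hunk 3: at line 6 remove [onwtw,bxaam,hdazh] add [vdzia,cuodt,iqpjy] -> 13 lines: naki olevc vjn tnt mde gwdom vdzia cuodt iqpjy dxnp nlw xpad fvbxh
Hunk 4: at line 6 remove [vdzia] add [nvcnr,bmyx,lhng] -> 15 lines: naki olevc vjn tnt mde gwdom nvcnr bmyx lhng cuodt iqpjy dxnp nlw xpad fvbxh
Hunk 5: at line 5 remove [gwdom,nvcnr] add [haps] -> 14 lines: naki olevc vjn tnt mde haps bmyx lhng cuodt iqpjy dxnp nlw xpad fvbxh
Hunk 6: at line 1 remove [vjn,tnt,mde] add [zbk,ehae,wida] -> 14 lines: naki olevc zbk ehae wida haps bmyx lhng cuodt iqpjy dxnp nlw xpad fvbxh
Hunk 7: at line 10 remove [nlw] add [qbzm] -> 14 lines: naki olevc zbk ehae wida haps bmyx lhng cuodt iqpjy dxnp qbzm xpad fvbxh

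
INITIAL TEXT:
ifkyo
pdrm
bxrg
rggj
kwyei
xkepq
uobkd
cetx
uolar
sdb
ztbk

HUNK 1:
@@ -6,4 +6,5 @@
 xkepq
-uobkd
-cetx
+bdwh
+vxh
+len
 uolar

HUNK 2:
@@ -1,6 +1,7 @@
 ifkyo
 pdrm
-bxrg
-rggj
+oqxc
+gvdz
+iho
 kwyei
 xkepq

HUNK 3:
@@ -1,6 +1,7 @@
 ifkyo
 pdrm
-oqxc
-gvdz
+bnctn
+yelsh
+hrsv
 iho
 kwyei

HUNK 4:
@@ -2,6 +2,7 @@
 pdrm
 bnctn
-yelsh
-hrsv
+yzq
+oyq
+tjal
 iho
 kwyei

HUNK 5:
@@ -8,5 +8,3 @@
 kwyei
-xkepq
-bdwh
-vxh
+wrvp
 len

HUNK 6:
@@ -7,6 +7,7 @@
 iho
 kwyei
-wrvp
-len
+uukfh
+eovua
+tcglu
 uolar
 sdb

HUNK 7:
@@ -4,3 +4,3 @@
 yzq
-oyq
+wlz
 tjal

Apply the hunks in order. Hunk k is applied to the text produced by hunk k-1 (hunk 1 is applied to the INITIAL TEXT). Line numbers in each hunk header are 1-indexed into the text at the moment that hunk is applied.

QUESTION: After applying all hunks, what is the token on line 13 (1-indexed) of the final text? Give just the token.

Answer: sdb

Derivation:
Hunk 1: at line 6 remove [uobkd,cetx] add [bdwh,vxh,len] -> 12 lines: ifkyo pdrm bxrg rggj kwyei xkepq bdwh vxh len uolar sdb ztbk
Hunk 2: at line 1 remove [bxrg,rggj] add [oqxc,gvdz,iho] -> 13 lines: ifkyo pdrm oqxc gvdz iho kwyei xkepq bdwh vxh len uolar sdb ztbk
Hunk 3: at line 1 remove [oqxc,gvdz] add [bnctn,yelsh,hrsv] -> 14 lines: ifkyo pdrm bnctn yelsh hrsv iho kwyei xkepq bdwh vxh len uolar sdb ztbk
Hunk 4: at line 2 remove [yelsh,hrsv] add [yzq,oyq,tjal] -> 15 lines: ifkyo pdrm bnctn yzq oyq tjal iho kwyei xkepq bdwh vxh len uolar sdb ztbk
Hunk 5: at line 8 remove [xkepq,bdwh,vxh] add [wrvp] -> 13 lines: ifkyo pdrm bnctn yzq oyq tjal iho kwyei wrvp len uolar sdb ztbk
Hunk 6: at line 7 remove [wrvp,len] add [uukfh,eovua,tcglu] -> 14 lines: ifkyo pdrm bnctn yzq oyq tjal iho kwyei uukfh eovua tcglu uolar sdb ztbk
Hunk 7: at line 4 remove [oyq] add [wlz] -> 14 lines: ifkyo pdrm bnctn yzq wlz tjal iho kwyei uukfh eovua tcglu uolar sdb ztbk
Final line 13: sdb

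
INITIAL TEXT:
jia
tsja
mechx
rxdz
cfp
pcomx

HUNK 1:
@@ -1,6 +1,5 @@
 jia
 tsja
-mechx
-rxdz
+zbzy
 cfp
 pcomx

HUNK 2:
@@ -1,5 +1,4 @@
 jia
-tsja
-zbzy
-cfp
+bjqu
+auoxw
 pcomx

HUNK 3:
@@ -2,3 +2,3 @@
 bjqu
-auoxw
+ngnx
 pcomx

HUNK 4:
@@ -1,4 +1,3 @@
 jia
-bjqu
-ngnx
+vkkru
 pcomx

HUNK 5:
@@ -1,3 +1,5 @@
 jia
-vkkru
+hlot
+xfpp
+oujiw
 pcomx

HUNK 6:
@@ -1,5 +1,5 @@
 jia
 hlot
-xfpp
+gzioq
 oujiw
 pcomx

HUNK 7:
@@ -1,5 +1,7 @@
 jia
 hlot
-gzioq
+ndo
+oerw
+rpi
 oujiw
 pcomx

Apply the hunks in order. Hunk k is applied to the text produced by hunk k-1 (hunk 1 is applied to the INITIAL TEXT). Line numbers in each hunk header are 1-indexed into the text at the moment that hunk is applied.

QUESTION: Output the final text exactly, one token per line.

Hunk 1: at line 1 remove [mechx,rxdz] add [zbzy] -> 5 lines: jia tsja zbzy cfp pcomx
Hunk 2: at line 1 remove [tsja,zbzy,cfp] add [bjqu,auoxw] -> 4 lines: jia bjqu auoxw pcomx
Hunk 3: at line 2 remove [auoxw] add [ngnx] -> 4 lines: jia bjqu ngnx pcomx
Hunk 4: at line 1 remove [bjqu,ngnx] add [vkkru] -> 3 lines: jia vkkru pcomx
Hunk 5: at line 1 remove [vkkru] add [hlot,xfpp,oujiw] -> 5 lines: jia hlot xfpp oujiw pcomx
Hunk 6: at line 1 remove [xfpp] add [gzioq] -> 5 lines: jia hlot gzioq oujiw pcomx
Hunk 7: at line 1 remove [gzioq] add [ndo,oerw,rpi] -> 7 lines: jia hlot ndo oerw rpi oujiw pcomx

Answer: jia
hlot
ndo
oerw
rpi
oujiw
pcomx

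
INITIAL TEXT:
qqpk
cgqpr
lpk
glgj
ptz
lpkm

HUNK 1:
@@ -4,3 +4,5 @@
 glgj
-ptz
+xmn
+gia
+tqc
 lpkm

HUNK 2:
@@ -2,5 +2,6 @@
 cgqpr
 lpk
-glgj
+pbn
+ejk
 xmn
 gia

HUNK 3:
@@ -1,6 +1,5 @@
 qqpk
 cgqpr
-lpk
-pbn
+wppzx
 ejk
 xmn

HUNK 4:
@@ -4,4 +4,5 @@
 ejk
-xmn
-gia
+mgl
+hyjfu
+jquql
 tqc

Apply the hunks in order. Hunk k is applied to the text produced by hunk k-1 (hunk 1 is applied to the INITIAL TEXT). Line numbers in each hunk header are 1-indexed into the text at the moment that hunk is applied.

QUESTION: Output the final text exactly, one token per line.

Hunk 1: at line 4 remove [ptz] add [xmn,gia,tqc] -> 8 lines: qqpk cgqpr lpk glgj xmn gia tqc lpkm
Hunk 2: at line 2 remove [glgj] add [pbn,ejk] -> 9 lines: qqpk cgqpr lpk pbn ejk xmn gia tqc lpkm
Hunk 3: at line 1 remove [lpk,pbn] add [wppzx] -> 8 lines: qqpk cgqpr wppzx ejk xmn gia tqc lpkm
Hunk 4: at line 4 remove [xmn,gia] add [mgl,hyjfu,jquql] -> 9 lines: qqpk cgqpr wppzx ejk mgl hyjfu jquql tqc lpkm

Answer: qqpk
cgqpr
wppzx
ejk
mgl
hyjfu
jquql
tqc
lpkm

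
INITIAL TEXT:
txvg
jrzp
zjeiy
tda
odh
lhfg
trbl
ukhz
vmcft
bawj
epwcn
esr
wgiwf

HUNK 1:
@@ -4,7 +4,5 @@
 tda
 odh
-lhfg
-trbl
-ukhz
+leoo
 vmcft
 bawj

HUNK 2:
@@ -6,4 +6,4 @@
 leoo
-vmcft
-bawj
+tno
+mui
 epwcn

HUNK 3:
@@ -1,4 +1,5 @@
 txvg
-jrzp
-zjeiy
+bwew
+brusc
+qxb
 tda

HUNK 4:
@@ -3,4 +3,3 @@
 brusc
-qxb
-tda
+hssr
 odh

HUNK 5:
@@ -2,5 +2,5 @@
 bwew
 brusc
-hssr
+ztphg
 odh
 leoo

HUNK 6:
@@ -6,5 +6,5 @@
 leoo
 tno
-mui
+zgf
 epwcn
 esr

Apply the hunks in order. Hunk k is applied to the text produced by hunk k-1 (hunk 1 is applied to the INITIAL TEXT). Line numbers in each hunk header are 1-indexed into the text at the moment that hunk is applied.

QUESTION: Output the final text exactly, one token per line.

Answer: txvg
bwew
brusc
ztphg
odh
leoo
tno
zgf
epwcn
esr
wgiwf

Derivation:
Hunk 1: at line 4 remove [lhfg,trbl,ukhz] add [leoo] -> 11 lines: txvg jrzp zjeiy tda odh leoo vmcft bawj epwcn esr wgiwf
Hunk 2: at line 6 remove [vmcft,bawj] add [tno,mui] -> 11 lines: txvg jrzp zjeiy tda odh leoo tno mui epwcn esr wgiwf
Hunk 3: at line 1 remove [jrzp,zjeiy] add [bwew,brusc,qxb] -> 12 lines: txvg bwew brusc qxb tda odh leoo tno mui epwcn esr wgiwf
Hunk 4: at line 3 remove [qxb,tda] add [hssr] -> 11 lines: txvg bwew brusc hssr odh leoo tno mui epwcn esr wgiwf
Hunk 5: at line 2 remove [hssr] add [ztphg] -> 11 lines: txvg bwew brusc ztphg odh leoo tno mui epwcn esr wgiwf
Hunk 6: at line 6 remove [mui] add [zgf] -> 11 lines: txvg bwew brusc ztphg odh leoo tno zgf epwcn esr wgiwf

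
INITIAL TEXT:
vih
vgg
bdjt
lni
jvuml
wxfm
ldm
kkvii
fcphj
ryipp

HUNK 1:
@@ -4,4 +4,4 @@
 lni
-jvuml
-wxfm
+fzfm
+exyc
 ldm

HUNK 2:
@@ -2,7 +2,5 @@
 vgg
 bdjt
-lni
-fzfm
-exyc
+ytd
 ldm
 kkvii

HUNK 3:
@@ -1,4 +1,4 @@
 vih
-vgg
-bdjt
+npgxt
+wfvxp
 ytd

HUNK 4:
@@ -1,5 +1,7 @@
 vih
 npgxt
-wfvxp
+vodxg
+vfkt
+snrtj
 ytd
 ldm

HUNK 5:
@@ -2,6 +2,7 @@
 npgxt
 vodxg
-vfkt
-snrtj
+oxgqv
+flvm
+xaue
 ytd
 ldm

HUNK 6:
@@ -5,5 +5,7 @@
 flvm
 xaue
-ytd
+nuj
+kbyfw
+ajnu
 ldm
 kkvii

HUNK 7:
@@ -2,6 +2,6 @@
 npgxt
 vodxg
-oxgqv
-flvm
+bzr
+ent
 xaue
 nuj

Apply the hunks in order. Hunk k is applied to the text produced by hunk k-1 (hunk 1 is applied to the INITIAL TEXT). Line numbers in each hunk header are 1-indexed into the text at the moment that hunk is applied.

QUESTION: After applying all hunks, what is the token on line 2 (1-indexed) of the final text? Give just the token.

Answer: npgxt

Derivation:
Hunk 1: at line 4 remove [jvuml,wxfm] add [fzfm,exyc] -> 10 lines: vih vgg bdjt lni fzfm exyc ldm kkvii fcphj ryipp
Hunk 2: at line 2 remove [lni,fzfm,exyc] add [ytd] -> 8 lines: vih vgg bdjt ytd ldm kkvii fcphj ryipp
Hunk 3: at line 1 remove [vgg,bdjt] add [npgxt,wfvxp] -> 8 lines: vih npgxt wfvxp ytd ldm kkvii fcphj ryipp
Hunk 4: at line 1 remove [wfvxp] add [vodxg,vfkt,snrtj] -> 10 lines: vih npgxt vodxg vfkt snrtj ytd ldm kkvii fcphj ryipp
Hunk 5: at line 2 remove [vfkt,snrtj] add [oxgqv,flvm,xaue] -> 11 lines: vih npgxt vodxg oxgqv flvm xaue ytd ldm kkvii fcphj ryipp
Hunk 6: at line 5 remove [ytd] add [nuj,kbyfw,ajnu] -> 13 lines: vih npgxt vodxg oxgqv flvm xaue nuj kbyfw ajnu ldm kkvii fcphj ryipp
Hunk 7: at line 2 remove [oxgqv,flvm] add [bzr,ent] -> 13 lines: vih npgxt vodxg bzr ent xaue nuj kbyfw ajnu ldm kkvii fcphj ryipp
Final line 2: npgxt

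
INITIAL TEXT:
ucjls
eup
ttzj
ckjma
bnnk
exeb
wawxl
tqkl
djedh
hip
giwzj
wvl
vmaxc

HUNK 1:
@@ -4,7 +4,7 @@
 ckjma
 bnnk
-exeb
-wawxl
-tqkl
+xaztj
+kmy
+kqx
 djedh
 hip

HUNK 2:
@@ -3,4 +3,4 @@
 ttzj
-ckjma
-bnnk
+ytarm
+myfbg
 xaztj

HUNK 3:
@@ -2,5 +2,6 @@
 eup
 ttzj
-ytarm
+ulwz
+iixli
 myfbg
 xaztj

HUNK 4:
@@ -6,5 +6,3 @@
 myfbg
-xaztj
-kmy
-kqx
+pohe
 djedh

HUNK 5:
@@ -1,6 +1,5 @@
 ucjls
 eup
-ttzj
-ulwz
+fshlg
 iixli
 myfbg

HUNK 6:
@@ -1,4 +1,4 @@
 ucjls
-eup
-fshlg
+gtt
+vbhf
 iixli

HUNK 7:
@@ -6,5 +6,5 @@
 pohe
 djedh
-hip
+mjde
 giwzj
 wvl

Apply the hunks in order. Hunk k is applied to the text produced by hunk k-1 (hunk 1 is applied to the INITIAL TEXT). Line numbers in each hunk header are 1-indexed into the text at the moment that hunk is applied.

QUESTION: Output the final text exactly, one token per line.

Answer: ucjls
gtt
vbhf
iixli
myfbg
pohe
djedh
mjde
giwzj
wvl
vmaxc

Derivation:
Hunk 1: at line 4 remove [exeb,wawxl,tqkl] add [xaztj,kmy,kqx] -> 13 lines: ucjls eup ttzj ckjma bnnk xaztj kmy kqx djedh hip giwzj wvl vmaxc
Hunk 2: at line 3 remove [ckjma,bnnk] add [ytarm,myfbg] -> 13 lines: ucjls eup ttzj ytarm myfbg xaztj kmy kqx djedh hip giwzj wvl vmaxc
Hunk 3: at line 2 remove [ytarm] add [ulwz,iixli] -> 14 lines: ucjls eup ttzj ulwz iixli myfbg xaztj kmy kqx djedh hip giwzj wvl vmaxc
Hunk 4: at line 6 remove [xaztj,kmy,kqx] add [pohe] -> 12 lines: ucjls eup ttzj ulwz iixli myfbg pohe djedh hip giwzj wvl vmaxc
Hunk 5: at line 1 remove [ttzj,ulwz] add [fshlg] -> 11 lines: ucjls eup fshlg iixli myfbg pohe djedh hip giwzj wvl vmaxc
Hunk 6: at line 1 remove [eup,fshlg] add [gtt,vbhf] -> 11 lines: ucjls gtt vbhf iixli myfbg pohe djedh hip giwzj wvl vmaxc
Hunk 7: at line 6 remove [hip] add [mjde] -> 11 lines: ucjls gtt vbhf iixli myfbg pohe djedh mjde giwzj wvl vmaxc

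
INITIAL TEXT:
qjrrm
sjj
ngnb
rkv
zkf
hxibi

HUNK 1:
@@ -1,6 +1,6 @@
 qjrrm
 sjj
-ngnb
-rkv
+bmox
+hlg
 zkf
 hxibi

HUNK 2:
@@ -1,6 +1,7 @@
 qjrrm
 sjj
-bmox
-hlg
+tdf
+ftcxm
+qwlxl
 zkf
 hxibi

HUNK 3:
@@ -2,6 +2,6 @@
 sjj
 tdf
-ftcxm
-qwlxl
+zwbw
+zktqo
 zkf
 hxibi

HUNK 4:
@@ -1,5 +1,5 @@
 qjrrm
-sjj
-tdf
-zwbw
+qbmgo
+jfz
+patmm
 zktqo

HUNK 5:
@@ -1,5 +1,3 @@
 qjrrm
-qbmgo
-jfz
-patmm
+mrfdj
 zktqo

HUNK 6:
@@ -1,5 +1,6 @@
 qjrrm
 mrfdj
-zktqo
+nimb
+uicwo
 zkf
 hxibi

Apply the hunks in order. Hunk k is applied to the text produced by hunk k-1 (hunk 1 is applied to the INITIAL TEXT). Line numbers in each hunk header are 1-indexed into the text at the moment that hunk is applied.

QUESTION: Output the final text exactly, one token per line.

Answer: qjrrm
mrfdj
nimb
uicwo
zkf
hxibi

Derivation:
Hunk 1: at line 1 remove [ngnb,rkv] add [bmox,hlg] -> 6 lines: qjrrm sjj bmox hlg zkf hxibi
Hunk 2: at line 1 remove [bmox,hlg] add [tdf,ftcxm,qwlxl] -> 7 lines: qjrrm sjj tdf ftcxm qwlxl zkf hxibi
Hunk 3: at line 2 remove [ftcxm,qwlxl] add [zwbw,zktqo] -> 7 lines: qjrrm sjj tdf zwbw zktqo zkf hxibi
Hunk 4: at line 1 remove [sjj,tdf,zwbw] add [qbmgo,jfz,patmm] -> 7 lines: qjrrm qbmgo jfz patmm zktqo zkf hxibi
Hunk 5: at line 1 remove [qbmgo,jfz,patmm] add [mrfdj] -> 5 lines: qjrrm mrfdj zktqo zkf hxibi
Hunk 6: at line 1 remove [zktqo] add [nimb,uicwo] -> 6 lines: qjrrm mrfdj nimb uicwo zkf hxibi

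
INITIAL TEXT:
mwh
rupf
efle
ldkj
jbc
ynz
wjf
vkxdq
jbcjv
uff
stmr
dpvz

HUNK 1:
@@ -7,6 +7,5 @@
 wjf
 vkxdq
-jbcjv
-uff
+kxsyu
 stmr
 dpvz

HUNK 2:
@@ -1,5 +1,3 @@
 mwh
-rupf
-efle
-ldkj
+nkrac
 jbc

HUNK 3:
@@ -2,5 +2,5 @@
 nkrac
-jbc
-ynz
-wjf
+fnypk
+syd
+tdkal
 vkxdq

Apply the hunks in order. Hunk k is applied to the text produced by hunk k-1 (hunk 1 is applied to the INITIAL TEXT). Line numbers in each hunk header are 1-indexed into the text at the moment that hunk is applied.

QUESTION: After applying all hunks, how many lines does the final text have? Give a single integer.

Answer: 9

Derivation:
Hunk 1: at line 7 remove [jbcjv,uff] add [kxsyu] -> 11 lines: mwh rupf efle ldkj jbc ynz wjf vkxdq kxsyu stmr dpvz
Hunk 2: at line 1 remove [rupf,efle,ldkj] add [nkrac] -> 9 lines: mwh nkrac jbc ynz wjf vkxdq kxsyu stmr dpvz
Hunk 3: at line 2 remove [jbc,ynz,wjf] add [fnypk,syd,tdkal] -> 9 lines: mwh nkrac fnypk syd tdkal vkxdq kxsyu stmr dpvz
Final line count: 9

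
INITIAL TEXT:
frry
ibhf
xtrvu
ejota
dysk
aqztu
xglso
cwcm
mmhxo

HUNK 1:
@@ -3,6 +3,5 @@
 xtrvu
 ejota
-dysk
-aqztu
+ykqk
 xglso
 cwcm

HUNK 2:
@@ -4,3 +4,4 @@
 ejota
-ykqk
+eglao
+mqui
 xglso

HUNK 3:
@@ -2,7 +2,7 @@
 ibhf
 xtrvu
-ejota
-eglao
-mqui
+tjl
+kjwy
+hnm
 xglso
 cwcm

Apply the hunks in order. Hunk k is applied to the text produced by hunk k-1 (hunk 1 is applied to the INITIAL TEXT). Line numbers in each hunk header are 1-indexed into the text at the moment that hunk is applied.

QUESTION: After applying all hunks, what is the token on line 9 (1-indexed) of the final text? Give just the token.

Answer: mmhxo

Derivation:
Hunk 1: at line 3 remove [dysk,aqztu] add [ykqk] -> 8 lines: frry ibhf xtrvu ejota ykqk xglso cwcm mmhxo
Hunk 2: at line 4 remove [ykqk] add [eglao,mqui] -> 9 lines: frry ibhf xtrvu ejota eglao mqui xglso cwcm mmhxo
Hunk 3: at line 2 remove [ejota,eglao,mqui] add [tjl,kjwy,hnm] -> 9 lines: frry ibhf xtrvu tjl kjwy hnm xglso cwcm mmhxo
Final line 9: mmhxo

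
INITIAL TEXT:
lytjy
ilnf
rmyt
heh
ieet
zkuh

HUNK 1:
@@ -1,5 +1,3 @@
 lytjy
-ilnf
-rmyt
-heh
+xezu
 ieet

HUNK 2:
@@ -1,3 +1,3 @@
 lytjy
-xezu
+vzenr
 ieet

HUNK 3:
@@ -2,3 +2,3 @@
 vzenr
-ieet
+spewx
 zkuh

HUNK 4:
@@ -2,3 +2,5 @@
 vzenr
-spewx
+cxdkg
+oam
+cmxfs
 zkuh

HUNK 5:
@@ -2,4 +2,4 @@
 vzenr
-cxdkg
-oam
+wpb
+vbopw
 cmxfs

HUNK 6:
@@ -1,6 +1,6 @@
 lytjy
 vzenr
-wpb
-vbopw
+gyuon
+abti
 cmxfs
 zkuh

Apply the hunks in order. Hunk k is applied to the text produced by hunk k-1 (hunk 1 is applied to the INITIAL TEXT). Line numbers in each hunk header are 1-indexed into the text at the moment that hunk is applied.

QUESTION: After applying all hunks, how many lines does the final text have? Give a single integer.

Answer: 6

Derivation:
Hunk 1: at line 1 remove [ilnf,rmyt,heh] add [xezu] -> 4 lines: lytjy xezu ieet zkuh
Hunk 2: at line 1 remove [xezu] add [vzenr] -> 4 lines: lytjy vzenr ieet zkuh
Hunk 3: at line 2 remove [ieet] add [spewx] -> 4 lines: lytjy vzenr spewx zkuh
Hunk 4: at line 2 remove [spewx] add [cxdkg,oam,cmxfs] -> 6 lines: lytjy vzenr cxdkg oam cmxfs zkuh
Hunk 5: at line 2 remove [cxdkg,oam] add [wpb,vbopw] -> 6 lines: lytjy vzenr wpb vbopw cmxfs zkuh
Hunk 6: at line 1 remove [wpb,vbopw] add [gyuon,abti] -> 6 lines: lytjy vzenr gyuon abti cmxfs zkuh
Final line count: 6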